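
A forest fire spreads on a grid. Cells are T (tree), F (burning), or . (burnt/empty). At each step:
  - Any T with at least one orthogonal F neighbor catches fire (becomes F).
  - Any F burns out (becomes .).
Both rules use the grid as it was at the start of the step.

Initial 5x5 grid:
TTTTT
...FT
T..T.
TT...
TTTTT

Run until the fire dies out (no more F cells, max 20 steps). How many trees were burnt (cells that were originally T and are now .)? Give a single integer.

Step 1: +3 fires, +1 burnt (F count now 3)
Step 2: +2 fires, +3 burnt (F count now 2)
Step 3: +1 fires, +2 burnt (F count now 1)
Step 4: +1 fires, +1 burnt (F count now 1)
Step 5: +0 fires, +1 burnt (F count now 0)
Fire out after step 5
Initially T: 15, now '.': 17
Total burnt (originally-T cells now '.'): 7

Answer: 7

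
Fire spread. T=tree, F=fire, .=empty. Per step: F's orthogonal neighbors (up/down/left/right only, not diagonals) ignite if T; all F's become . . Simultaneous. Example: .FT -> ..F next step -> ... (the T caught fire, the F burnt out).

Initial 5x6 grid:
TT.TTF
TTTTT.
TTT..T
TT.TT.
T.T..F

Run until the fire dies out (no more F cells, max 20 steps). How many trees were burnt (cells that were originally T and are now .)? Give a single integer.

Answer: 15

Derivation:
Step 1: +1 fires, +2 burnt (F count now 1)
Step 2: +2 fires, +1 burnt (F count now 2)
Step 3: +1 fires, +2 burnt (F count now 1)
Step 4: +1 fires, +1 burnt (F count now 1)
Step 5: +2 fires, +1 burnt (F count now 2)
Step 6: +3 fires, +2 burnt (F count now 3)
Step 7: +3 fires, +3 burnt (F count now 3)
Step 8: +1 fires, +3 burnt (F count now 1)
Step 9: +1 fires, +1 burnt (F count now 1)
Step 10: +0 fires, +1 burnt (F count now 0)
Fire out after step 10
Initially T: 19, now '.': 26
Total burnt (originally-T cells now '.'): 15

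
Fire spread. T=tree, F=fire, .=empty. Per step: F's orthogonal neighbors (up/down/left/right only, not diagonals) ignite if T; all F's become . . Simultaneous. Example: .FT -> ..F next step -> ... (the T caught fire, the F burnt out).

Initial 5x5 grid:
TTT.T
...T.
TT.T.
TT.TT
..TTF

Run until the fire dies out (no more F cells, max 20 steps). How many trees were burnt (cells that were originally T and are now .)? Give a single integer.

Answer: 6

Derivation:
Step 1: +2 fires, +1 burnt (F count now 2)
Step 2: +2 fires, +2 burnt (F count now 2)
Step 3: +1 fires, +2 burnt (F count now 1)
Step 4: +1 fires, +1 burnt (F count now 1)
Step 5: +0 fires, +1 burnt (F count now 0)
Fire out after step 5
Initially T: 14, now '.': 17
Total burnt (originally-T cells now '.'): 6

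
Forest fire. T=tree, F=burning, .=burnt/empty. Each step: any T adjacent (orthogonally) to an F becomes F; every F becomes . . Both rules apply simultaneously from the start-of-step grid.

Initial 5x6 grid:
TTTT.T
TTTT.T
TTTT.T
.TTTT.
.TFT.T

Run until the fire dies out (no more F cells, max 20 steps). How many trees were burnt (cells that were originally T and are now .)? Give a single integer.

Answer: 18

Derivation:
Step 1: +3 fires, +1 burnt (F count now 3)
Step 2: +3 fires, +3 burnt (F count now 3)
Step 3: +4 fires, +3 burnt (F count now 4)
Step 4: +4 fires, +4 burnt (F count now 4)
Step 5: +3 fires, +4 burnt (F count now 3)
Step 6: +1 fires, +3 burnt (F count now 1)
Step 7: +0 fires, +1 burnt (F count now 0)
Fire out after step 7
Initially T: 22, now '.': 26
Total burnt (originally-T cells now '.'): 18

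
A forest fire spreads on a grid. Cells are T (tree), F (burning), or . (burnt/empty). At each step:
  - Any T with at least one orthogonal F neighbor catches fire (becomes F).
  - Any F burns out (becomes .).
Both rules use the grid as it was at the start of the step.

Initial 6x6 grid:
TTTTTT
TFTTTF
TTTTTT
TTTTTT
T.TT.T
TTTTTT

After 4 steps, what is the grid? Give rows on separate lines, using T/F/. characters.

Step 1: 7 trees catch fire, 2 burn out
  TFTTTF
  F.FTF.
  TFTTTF
  TTTTTT
  T.TT.T
  TTTTTT
Step 2: 9 trees catch fire, 7 burn out
  F.FTF.
  ...F..
  F.FTF.
  TFTTTF
  T.TT.T
  TTTTTT
Step 3: 6 trees catch fire, 9 burn out
  ...F..
  ......
  ...F..
  F.FTF.
  T.TT.F
  TTTTTT
Step 4: 4 trees catch fire, 6 burn out
  ......
  ......
  ......
  ...F..
  F.FT..
  TTTTTF

......
......
......
...F..
F.FT..
TTTTTF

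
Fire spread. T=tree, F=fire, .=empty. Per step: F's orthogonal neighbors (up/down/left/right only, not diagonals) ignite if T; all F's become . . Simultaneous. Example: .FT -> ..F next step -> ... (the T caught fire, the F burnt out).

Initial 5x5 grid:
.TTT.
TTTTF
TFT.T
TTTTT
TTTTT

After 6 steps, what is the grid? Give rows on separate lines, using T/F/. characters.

Step 1: 6 trees catch fire, 2 burn out
  .TTT.
  TFTF.
  F.F.F
  TFTTT
  TTTTT
Step 2: 8 trees catch fire, 6 burn out
  .FTF.
  F.F..
  .....
  F.FTF
  TFTTT
Step 3: 5 trees catch fire, 8 burn out
  ..F..
  .....
  .....
  ...F.
  F.FTF
Step 4: 1 trees catch fire, 5 burn out
  .....
  .....
  .....
  .....
  ...F.
Step 5: 0 trees catch fire, 1 burn out
  .....
  .....
  .....
  .....
  .....
Step 6: 0 trees catch fire, 0 burn out
  .....
  .....
  .....
  .....
  .....

.....
.....
.....
.....
.....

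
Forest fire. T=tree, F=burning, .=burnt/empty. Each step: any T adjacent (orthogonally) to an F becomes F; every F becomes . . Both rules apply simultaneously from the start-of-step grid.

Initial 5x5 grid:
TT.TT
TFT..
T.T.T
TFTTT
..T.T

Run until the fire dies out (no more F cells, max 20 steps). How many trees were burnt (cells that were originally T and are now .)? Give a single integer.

Step 1: +5 fires, +2 burnt (F count now 5)
Step 2: +5 fires, +5 burnt (F count now 5)
Step 3: +1 fires, +5 burnt (F count now 1)
Step 4: +2 fires, +1 burnt (F count now 2)
Step 5: +0 fires, +2 burnt (F count now 0)
Fire out after step 5
Initially T: 15, now '.': 23
Total burnt (originally-T cells now '.'): 13

Answer: 13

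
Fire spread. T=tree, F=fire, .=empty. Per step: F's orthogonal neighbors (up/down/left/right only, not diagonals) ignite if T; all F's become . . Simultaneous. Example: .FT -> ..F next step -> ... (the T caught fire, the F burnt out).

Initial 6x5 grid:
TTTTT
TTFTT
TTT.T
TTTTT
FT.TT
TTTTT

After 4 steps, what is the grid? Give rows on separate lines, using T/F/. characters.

Step 1: 7 trees catch fire, 2 burn out
  TTFTT
  TF.FT
  TTF.T
  FTTTT
  .F.TT
  FTTTT
Step 2: 9 trees catch fire, 7 burn out
  TF.FT
  F...F
  FF..T
  .FFTT
  ...TT
  .FTTT
Step 3: 5 trees catch fire, 9 burn out
  F...F
  .....
  ....F
  ...FT
  ...TT
  ..FTT
Step 4: 3 trees catch fire, 5 burn out
  .....
  .....
  .....
  ....F
  ...FT
  ...FT

.....
.....
.....
....F
...FT
...FT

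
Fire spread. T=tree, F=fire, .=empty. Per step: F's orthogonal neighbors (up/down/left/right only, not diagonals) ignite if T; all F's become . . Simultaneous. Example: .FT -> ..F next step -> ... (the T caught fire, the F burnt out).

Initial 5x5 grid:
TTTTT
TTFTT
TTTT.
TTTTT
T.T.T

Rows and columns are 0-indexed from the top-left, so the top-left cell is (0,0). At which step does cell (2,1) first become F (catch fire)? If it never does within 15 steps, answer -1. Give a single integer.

Step 1: cell (2,1)='T' (+4 fires, +1 burnt)
Step 2: cell (2,1)='F' (+7 fires, +4 burnt)
  -> target ignites at step 2
Step 3: cell (2,1)='.' (+6 fires, +7 burnt)
Step 4: cell (2,1)='.' (+2 fires, +6 burnt)
Step 5: cell (2,1)='.' (+2 fires, +2 burnt)
Step 6: cell (2,1)='.' (+0 fires, +2 burnt)
  fire out at step 6

2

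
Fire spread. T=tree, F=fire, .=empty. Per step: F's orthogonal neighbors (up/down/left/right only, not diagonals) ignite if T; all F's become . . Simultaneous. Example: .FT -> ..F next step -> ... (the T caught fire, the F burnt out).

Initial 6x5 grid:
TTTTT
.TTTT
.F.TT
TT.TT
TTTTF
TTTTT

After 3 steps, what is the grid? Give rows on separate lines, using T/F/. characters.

Step 1: 5 trees catch fire, 2 burn out
  TTTTT
  .FTTT
  ...TT
  TF.TF
  TTTF.
  TTTTF
Step 2: 8 trees catch fire, 5 burn out
  TFTTT
  ..FTT
  ...TF
  F..F.
  TFF..
  TTTF.
Step 3: 8 trees catch fire, 8 burn out
  F.FTT
  ...FF
  ...F.
  .....
  F....
  TFF..

F.FTT
...FF
...F.
.....
F....
TFF..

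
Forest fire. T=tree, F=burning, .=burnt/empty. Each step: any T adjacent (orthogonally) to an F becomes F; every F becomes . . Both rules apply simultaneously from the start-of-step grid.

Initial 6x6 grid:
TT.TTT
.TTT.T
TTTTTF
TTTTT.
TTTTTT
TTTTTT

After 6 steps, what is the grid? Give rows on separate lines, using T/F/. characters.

Step 1: 2 trees catch fire, 1 burn out
  TT.TTT
  .TTT.F
  TTTTF.
  TTTTT.
  TTTTTT
  TTTTTT
Step 2: 3 trees catch fire, 2 burn out
  TT.TTF
  .TTT..
  TTTF..
  TTTTF.
  TTTTTT
  TTTTTT
Step 3: 5 trees catch fire, 3 burn out
  TT.TF.
  .TTF..
  TTF...
  TTTF..
  TTTTFT
  TTTTTT
Step 4: 7 trees catch fire, 5 burn out
  TT.F..
  .TF...
  TF....
  TTF...
  TTTF.F
  TTTTFT
Step 5: 6 trees catch fire, 7 burn out
  TT....
  .F....
  F.....
  TF....
  TTF...
  TTTF.F
Step 6: 4 trees catch fire, 6 burn out
  TF....
  ......
  ......
  F.....
  TF....
  TTF...

TF....
......
......
F.....
TF....
TTF...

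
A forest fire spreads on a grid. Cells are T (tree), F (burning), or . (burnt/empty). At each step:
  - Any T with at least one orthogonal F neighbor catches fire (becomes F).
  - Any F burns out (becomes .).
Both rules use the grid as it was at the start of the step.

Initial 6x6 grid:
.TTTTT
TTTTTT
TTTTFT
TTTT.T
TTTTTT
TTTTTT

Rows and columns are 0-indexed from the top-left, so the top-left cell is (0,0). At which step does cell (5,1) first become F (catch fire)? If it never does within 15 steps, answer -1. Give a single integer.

Step 1: cell (5,1)='T' (+3 fires, +1 burnt)
Step 2: cell (5,1)='T' (+6 fires, +3 burnt)
Step 3: cell (5,1)='T' (+7 fires, +6 burnt)
Step 4: cell (5,1)='T' (+8 fires, +7 burnt)
Step 5: cell (5,1)='T' (+6 fires, +8 burnt)
Step 6: cell (5,1)='F' (+2 fires, +6 burnt)
  -> target ignites at step 6
Step 7: cell (5,1)='.' (+1 fires, +2 burnt)
Step 8: cell (5,1)='.' (+0 fires, +1 burnt)
  fire out at step 8

6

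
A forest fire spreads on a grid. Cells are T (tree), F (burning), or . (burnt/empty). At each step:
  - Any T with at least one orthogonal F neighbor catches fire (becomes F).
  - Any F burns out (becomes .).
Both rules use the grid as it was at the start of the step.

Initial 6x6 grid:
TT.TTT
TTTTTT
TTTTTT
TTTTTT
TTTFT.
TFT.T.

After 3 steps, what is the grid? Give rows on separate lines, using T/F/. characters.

Step 1: 6 trees catch fire, 2 burn out
  TT.TTT
  TTTTTT
  TTTTTT
  TTTFTT
  TFF.F.
  F.F.T.
Step 2: 6 trees catch fire, 6 burn out
  TT.TTT
  TTTTTT
  TTTFTT
  TFF.FT
  F.....
  ....F.
Step 3: 6 trees catch fire, 6 burn out
  TT.TTT
  TTTFTT
  TFF.FT
  F....F
  ......
  ......

TT.TTT
TTTFTT
TFF.FT
F....F
......
......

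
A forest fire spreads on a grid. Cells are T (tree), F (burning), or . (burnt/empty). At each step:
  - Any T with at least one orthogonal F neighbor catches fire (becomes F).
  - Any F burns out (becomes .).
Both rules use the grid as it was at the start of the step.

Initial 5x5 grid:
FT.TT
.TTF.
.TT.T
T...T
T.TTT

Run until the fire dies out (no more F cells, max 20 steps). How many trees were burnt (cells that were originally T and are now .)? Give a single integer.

Answer: 7

Derivation:
Step 1: +3 fires, +2 burnt (F count now 3)
Step 2: +3 fires, +3 burnt (F count now 3)
Step 3: +1 fires, +3 burnt (F count now 1)
Step 4: +0 fires, +1 burnt (F count now 0)
Fire out after step 4
Initially T: 14, now '.': 18
Total burnt (originally-T cells now '.'): 7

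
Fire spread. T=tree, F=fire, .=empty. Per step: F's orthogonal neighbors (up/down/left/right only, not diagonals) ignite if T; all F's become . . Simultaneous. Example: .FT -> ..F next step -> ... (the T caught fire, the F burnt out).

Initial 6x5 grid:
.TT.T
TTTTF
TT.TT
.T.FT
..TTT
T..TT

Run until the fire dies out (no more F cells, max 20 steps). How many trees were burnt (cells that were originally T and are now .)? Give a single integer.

Step 1: +6 fires, +2 burnt (F count now 6)
Step 2: +4 fires, +6 burnt (F count now 4)
Step 3: +3 fires, +4 burnt (F count now 3)
Step 4: +3 fires, +3 burnt (F count now 3)
Step 5: +2 fires, +3 burnt (F count now 2)
Step 6: +0 fires, +2 burnt (F count now 0)
Fire out after step 6
Initially T: 19, now '.': 29
Total burnt (originally-T cells now '.'): 18

Answer: 18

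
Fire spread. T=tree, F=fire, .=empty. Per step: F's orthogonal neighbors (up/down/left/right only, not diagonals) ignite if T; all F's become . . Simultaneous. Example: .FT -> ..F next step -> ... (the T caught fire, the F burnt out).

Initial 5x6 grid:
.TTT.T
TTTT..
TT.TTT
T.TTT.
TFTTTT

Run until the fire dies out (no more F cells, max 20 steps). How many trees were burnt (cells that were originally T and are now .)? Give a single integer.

Answer: 21

Derivation:
Step 1: +2 fires, +1 burnt (F count now 2)
Step 2: +3 fires, +2 burnt (F count now 3)
Step 3: +3 fires, +3 burnt (F count now 3)
Step 4: +5 fires, +3 burnt (F count now 5)
Step 5: +3 fires, +5 burnt (F count now 3)
Step 6: +4 fires, +3 burnt (F count now 4)
Step 7: +1 fires, +4 burnt (F count now 1)
Step 8: +0 fires, +1 burnt (F count now 0)
Fire out after step 8
Initially T: 22, now '.': 29
Total burnt (originally-T cells now '.'): 21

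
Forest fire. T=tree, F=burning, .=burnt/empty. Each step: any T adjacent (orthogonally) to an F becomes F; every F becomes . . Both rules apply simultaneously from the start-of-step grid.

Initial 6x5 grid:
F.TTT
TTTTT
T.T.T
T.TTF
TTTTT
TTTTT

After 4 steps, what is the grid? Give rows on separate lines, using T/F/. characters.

Step 1: 4 trees catch fire, 2 burn out
  ..TTT
  FTTTT
  T.T.F
  T.TF.
  TTTTF
  TTTTT
Step 2: 6 trees catch fire, 4 burn out
  ..TTT
  .FTTF
  F.T..
  T.F..
  TTTF.
  TTTTF
Step 3: 7 trees catch fire, 6 burn out
  ..TTF
  ..FF.
  ..F..
  F....
  TTF..
  TTTF.
Step 4: 5 trees catch fire, 7 burn out
  ..FF.
  .....
  .....
  .....
  FF...
  TTF..

..FF.
.....
.....
.....
FF...
TTF..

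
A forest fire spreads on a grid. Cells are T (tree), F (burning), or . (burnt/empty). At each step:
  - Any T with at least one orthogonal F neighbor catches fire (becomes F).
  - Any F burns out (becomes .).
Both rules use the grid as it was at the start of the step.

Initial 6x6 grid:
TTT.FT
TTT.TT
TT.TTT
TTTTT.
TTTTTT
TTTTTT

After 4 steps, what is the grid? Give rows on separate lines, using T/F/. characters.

Step 1: 2 trees catch fire, 1 burn out
  TTT..F
  TTT.FT
  TT.TTT
  TTTTT.
  TTTTTT
  TTTTTT
Step 2: 2 trees catch fire, 2 burn out
  TTT...
  TTT..F
  TT.TFT
  TTTTT.
  TTTTTT
  TTTTTT
Step 3: 3 trees catch fire, 2 burn out
  TTT...
  TTT...
  TT.F.F
  TTTTF.
  TTTTTT
  TTTTTT
Step 4: 2 trees catch fire, 3 burn out
  TTT...
  TTT...
  TT....
  TTTF..
  TTTTFT
  TTTTTT

TTT...
TTT...
TT....
TTTF..
TTTTFT
TTTTTT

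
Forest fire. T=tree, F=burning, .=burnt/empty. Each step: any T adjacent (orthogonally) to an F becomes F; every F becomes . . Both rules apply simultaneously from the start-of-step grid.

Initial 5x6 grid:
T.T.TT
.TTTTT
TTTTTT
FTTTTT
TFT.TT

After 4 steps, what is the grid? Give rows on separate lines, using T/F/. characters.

Step 1: 4 trees catch fire, 2 burn out
  T.T.TT
  .TTTTT
  FTTTTT
  .FTTTT
  F.F.TT
Step 2: 2 trees catch fire, 4 burn out
  T.T.TT
  .TTTTT
  .FTTTT
  ..FTTT
  ....TT
Step 3: 3 trees catch fire, 2 burn out
  T.T.TT
  .FTTTT
  ..FTTT
  ...FTT
  ....TT
Step 4: 3 trees catch fire, 3 burn out
  T.T.TT
  ..FTTT
  ...FTT
  ....FT
  ....TT

T.T.TT
..FTTT
...FTT
....FT
....TT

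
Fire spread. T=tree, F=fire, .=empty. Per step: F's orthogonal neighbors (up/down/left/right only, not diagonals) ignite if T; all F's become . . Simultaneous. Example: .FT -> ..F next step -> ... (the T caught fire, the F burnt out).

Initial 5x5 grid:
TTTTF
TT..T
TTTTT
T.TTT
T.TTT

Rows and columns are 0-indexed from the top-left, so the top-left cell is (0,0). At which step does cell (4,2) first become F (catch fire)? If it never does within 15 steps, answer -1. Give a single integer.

Step 1: cell (4,2)='T' (+2 fires, +1 burnt)
Step 2: cell (4,2)='T' (+2 fires, +2 burnt)
Step 3: cell (4,2)='T' (+3 fires, +2 burnt)
Step 4: cell (4,2)='T' (+5 fires, +3 burnt)
Step 5: cell (4,2)='T' (+4 fires, +5 burnt)
Step 6: cell (4,2)='F' (+2 fires, +4 burnt)
  -> target ignites at step 6
Step 7: cell (4,2)='.' (+1 fires, +2 burnt)
Step 8: cell (4,2)='.' (+1 fires, +1 burnt)
Step 9: cell (4,2)='.' (+0 fires, +1 burnt)
  fire out at step 9

6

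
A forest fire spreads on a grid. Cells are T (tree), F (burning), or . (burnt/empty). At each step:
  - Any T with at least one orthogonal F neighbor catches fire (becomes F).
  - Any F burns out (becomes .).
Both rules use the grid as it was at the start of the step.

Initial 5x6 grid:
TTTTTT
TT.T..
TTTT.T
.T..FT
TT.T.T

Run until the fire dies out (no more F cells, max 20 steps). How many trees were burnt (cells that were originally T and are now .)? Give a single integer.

Answer: 3

Derivation:
Step 1: +1 fires, +1 burnt (F count now 1)
Step 2: +2 fires, +1 burnt (F count now 2)
Step 3: +0 fires, +2 burnt (F count now 0)
Fire out after step 3
Initially T: 20, now '.': 13
Total burnt (originally-T cells now '.'): 3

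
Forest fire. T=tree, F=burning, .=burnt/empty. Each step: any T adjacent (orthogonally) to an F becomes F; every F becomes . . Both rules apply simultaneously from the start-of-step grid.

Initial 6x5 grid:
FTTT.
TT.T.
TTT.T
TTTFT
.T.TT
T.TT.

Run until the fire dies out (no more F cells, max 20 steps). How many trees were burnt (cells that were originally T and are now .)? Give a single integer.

Answer: 19

Derivation:
Step 1: +5 fires, +2 burnt (F count now 5)
Step 2: +8 fires, +5 burnt (F count now 8)
Step 3: +5 fires, +8 burnt (F count now 5)
Step 4: +1 fires, +5 burnt (F count now 1)
Step 5: +0 fires, +1 burnt (F count now 0)
Fire out after step 5
Initially T: 20, now '.': 29
Total burnt (originally-T cells now '.'): 19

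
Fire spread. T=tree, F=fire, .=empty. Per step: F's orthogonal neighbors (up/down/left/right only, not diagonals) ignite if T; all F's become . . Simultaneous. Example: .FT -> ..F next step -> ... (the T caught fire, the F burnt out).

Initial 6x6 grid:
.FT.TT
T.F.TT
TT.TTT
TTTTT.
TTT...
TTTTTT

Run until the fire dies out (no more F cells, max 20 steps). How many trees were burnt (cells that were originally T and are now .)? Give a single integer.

Step 1: +1 fires, +2 burnt (F count now 1)
Step 2: +0 fires, +1 burnt (F count now 0)
Fire out after step 2
Initially T: 25, now '.': 12
Total burnt (originally-T cells now '.'): 1

Answer: 1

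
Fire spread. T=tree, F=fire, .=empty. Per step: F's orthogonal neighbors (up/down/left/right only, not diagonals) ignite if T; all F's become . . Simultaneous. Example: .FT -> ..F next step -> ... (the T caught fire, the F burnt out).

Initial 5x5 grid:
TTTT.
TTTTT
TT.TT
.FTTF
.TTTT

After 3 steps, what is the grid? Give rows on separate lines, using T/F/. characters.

Step 1: 6 trees catch fire, 2 burn out
  TTTT.
  TTTTT
  TF.TF
  ..FF.
  .FTTF
Step 2: 6 trees catch fire, 6 burn out
  TTTT.
  TFTTF
  F..F.
  .....
  ..FF.
Step 3: 4 trees catch fire, 6 burn out
  TFTT.
  F.FF.
  .....
  .....
  .....

TFTT.
F.FF.
.....
.....
.....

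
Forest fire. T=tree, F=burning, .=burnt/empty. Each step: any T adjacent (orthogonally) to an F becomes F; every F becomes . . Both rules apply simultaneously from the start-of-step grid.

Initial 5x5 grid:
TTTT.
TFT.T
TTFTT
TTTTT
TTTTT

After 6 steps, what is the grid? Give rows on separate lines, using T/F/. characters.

Step 1: 6 trees catch fire, 2 burn out
  TFTT.
  F.F.T
  TF.FT
  TTFTT
  TTTTT
Step 2: 7 trees catch fire, 6 burn out
  F.FT.
  ....T
  F...F
  TF.FT
  TTFTT
Step 3: 6 trees catch fire, 7 burn out
  ...F.
  ....F
  .....
  F...F
  TF.FT
Step 4: 2 trees catch fire, 6 burn out
  .....
  .....
  .....
  .....
  F...F
Step 5: 0 trees catch fire, 2 burn out
  .....
  .....
  .....
  .....
  .....
Step 6: 0 trees catch fire, 0 burn out
  .....
  .....
  .....
  .....
  .....

.....
.....
.....
.....
.....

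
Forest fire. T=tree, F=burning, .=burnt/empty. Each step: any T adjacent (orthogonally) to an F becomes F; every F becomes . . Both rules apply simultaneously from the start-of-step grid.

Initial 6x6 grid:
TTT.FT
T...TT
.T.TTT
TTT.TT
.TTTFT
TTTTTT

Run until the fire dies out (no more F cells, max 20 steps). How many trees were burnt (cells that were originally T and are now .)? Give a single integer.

Step 1: +6 fires, +2 burnt (F count now 6)
Step 2: +6 fires, +6 burnt (F count now 6)
Step 3: +5 fires, +6 burnt (F count now 5)
Step 4: +2 fires, +5 burnt (F count now 2)
Step 5: +3 fires, +2 burnt (F count now 3)
Step 6: +0 fires, +3 burnt (F count now 0)
Fire out after step 6
Initially T: 26, now '.': 32
Total burnt (originally-T cells now '.'): 22

Answer: 22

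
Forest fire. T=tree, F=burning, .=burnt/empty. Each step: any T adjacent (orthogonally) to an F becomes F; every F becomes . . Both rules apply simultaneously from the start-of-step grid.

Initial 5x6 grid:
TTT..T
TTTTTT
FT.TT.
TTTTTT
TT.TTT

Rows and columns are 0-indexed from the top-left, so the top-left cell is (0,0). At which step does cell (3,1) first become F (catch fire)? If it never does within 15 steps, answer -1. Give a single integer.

Step 1: cell (3,1)='T' (+3 fires, +1 burnt)
Step 2: cell (3,1)='F' (+4 fires, +3 burnt)
  -> target ignites at step 2
Step 3: cell (3,1)='.' (+4 fires, +4 burnt)
Step 4: cell (3,1)='.' (+3 fires, +4 burnt)
Step 5: cell (3,1)='.' (+4 fires, +3 burnt)
Step 6: cell (3,1)='.' (+4 fires, +4 burnt)
Step 7: cell (3,1)='.' (+2 fires, +4 burnt)
Step 8: cell (3,1)='.' (+0 fires, +2 burnt)
  fire out at step 8

2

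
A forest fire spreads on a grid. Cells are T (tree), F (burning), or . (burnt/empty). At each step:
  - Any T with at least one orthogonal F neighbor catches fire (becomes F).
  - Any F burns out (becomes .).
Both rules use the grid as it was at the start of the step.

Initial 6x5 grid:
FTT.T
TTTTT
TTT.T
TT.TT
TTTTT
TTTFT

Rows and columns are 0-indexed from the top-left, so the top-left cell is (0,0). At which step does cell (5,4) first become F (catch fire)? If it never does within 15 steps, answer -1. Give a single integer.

Step 1: cell (5,4)='F' (+5 fires, +2 burnt)
  -> target ignites at step 1
Step 2: cell (5,4)='.' (+7 fires, +5 burnt)
Step 3: cell (5,4)='.' (+6 fires, +7 burnt)
Step 4: cell (5,4)='.' (+5 fires, +6 burnt)
Step 5: cell (5,4)='.' (+1 fires, +5 burnt)
Step 6: cell (5,4)='.' (+1 fires, +1 burnt)
Step 7: cell (5,4)='.' (+0 fires, +1 burnt)
  fire out at step 7

1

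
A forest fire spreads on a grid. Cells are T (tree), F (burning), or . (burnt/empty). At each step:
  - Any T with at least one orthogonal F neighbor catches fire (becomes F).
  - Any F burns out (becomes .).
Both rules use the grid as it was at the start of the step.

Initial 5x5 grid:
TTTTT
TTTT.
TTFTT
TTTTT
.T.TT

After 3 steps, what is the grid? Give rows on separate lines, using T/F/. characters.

Step 1: 4 trees catch fire, 1 burn out
  TTTTT
  TTFT.
  TF.FT
  TTFTT
  .T.TT
Step 2: 7 trees catch fire, 4 burn out
  TTFTT
  TF.F.
  F...F
  TF.FT
  .T.TT
Step 3: 7 trees catch fire, 7 burn out
  TF.FT
  F....
  .....
  F...F
  .F.FT

TF.FT
F....
.....
F...F
.F.FT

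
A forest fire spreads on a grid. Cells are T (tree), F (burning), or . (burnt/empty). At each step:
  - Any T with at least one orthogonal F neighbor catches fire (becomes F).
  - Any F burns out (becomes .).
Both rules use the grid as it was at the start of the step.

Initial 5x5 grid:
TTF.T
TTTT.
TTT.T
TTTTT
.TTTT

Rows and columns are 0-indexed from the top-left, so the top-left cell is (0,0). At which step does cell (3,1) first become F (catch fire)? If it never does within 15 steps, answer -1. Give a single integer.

Step 1: cell (3,1)='T' (+2 fires, +1 burnt)
Step 2: cell (3,1)='T' (+4 fires, +2 burnt)
Step 3: cell (3,1)='T' (+3 fires, +4 burnt)
Step 4: cell (3,1)='F' (+4 fires, +3 burnt)
  -> target ignites at step 4
Step 5: cell (3,1)='.' (+4 fires, +4 burnt)
Step 6: cell (3,1)='.' (+2 fires, +4 burnt)
Step 7: cell (3,1)='.' (+0 fires, +2 burnt)
  fire out at step 7

4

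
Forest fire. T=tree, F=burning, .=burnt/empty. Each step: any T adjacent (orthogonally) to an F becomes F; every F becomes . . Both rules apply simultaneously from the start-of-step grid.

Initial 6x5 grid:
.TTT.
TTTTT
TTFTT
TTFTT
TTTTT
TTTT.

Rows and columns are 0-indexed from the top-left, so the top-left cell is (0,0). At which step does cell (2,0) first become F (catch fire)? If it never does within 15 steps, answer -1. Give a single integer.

Step 1: cell (2,0)='T' (+6 fires, +2 burnt)
Step 2: cell (2,0)='F' (+10 fires, +6 burnt)
  -> target ignites at step 2
Step 3: cell (2,0)='.' (+8 fires, +10 burnt)
Step 4: cell (2,0)='.' (+1 fires, +8 burnt)
Step 5: cell (2,0)='.' (+0 fires, +1 burnt)
  fire out at step 5

2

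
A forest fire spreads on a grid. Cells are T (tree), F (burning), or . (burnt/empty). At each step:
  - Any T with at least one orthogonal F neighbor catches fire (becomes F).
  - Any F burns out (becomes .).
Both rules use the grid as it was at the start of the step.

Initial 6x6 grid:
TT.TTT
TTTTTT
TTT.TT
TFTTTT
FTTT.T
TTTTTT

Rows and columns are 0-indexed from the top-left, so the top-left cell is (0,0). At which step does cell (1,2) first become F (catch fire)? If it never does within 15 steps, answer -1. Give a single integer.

Step 1: cell (1,2)='T' (+5 fires, +2 burnt)
Step 2: cell (1,2)='T' (+6 fires, +5 burnt)
Step 3: cell (1,2)='F' (+6 fires, +6 burnt)
  -> target ignites at step 3
Step 4: cell (1,2)='.' (+5 fires, +6 burnt)
Step 5: cell (1,2)='.' (+5 fires, +5 burnt)
Step 6: cell (1,2)='.' (+3 fires, +5 burnt)
Step 7: cell (1,2)='.' (+1 fires, +3 burnt)
Step 8: cell (1,2)='.' (+0 fires, +1 burnt)
  fire out at step 8

3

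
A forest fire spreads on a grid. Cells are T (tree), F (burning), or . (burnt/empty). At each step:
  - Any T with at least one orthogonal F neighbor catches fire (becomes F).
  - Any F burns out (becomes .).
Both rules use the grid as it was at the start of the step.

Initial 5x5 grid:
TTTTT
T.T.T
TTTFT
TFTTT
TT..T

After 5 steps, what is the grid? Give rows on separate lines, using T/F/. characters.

Step 1: 7 trees catch fire, 2 burn out
  TTTTT
  T.T.T
  TFF.F
  F.FFT
  TF..T
Step 2: 5 trees catch fire, 7 burn out
  TTTTT
  T.F.F
  F....
  ....F
  F...T
Step 3: 4 trees catch fire, 5 burn out
  TTFTF
  F....
  .....
  .....
  ....F
Step 4: 3 trees catch fire, 4 burn out
  FF.F.
  .....
  .....
  .....
  .....
Step 5: 0 trees catch fire, 3 burn out
  .....
  .....
  .....
  .....
  .....

.....
.....
.....
.....
.....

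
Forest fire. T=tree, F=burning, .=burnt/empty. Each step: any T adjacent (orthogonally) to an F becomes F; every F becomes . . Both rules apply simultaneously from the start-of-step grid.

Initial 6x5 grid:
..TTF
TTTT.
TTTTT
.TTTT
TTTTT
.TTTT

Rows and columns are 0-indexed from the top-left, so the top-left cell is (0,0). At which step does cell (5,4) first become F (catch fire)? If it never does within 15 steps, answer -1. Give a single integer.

Step 1: cell (5,4)='T' (+1 fires, +1 burnt)
Step 2: cell (5,4)='T' (+2 fires, +1 burnt)
Step 3: cell (5,4)='T' (+2 fires, +2 burnt)
Step 4: cell (5,4)='T' (+4 fires, +2 burnt)
Step 5: cell (5,4)='T' (+5 fires, +4 burnt)
Step 6: cell (5,4)='T' (+5 fires, +5 burnt)
Step 7: cell (5,4)='F' (+3 fires, +5 burnt)
  -> target ignites at step 7
Step 8: cell (5,4)='.' (+2 fires, +3 burnt)
Step 9: cell (5,4)='.' (+0 fires, +2 burnt)
  fire out at step 9

7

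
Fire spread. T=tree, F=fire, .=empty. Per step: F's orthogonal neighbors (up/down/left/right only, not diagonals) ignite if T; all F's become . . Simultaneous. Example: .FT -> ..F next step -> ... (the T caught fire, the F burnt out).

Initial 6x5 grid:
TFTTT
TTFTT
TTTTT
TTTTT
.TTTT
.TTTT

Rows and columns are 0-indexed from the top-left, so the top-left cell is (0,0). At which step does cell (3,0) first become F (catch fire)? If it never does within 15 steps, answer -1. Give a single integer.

Step 1: cell (3,0)='T' (+5 fires, +2 burnt)
Step 2: cell (3,0)='T' (+6 fires, +5 burnt)
Step 3: cell (3,0)='T' (+6 fires, +6 burnt)
Step 4: cell (3,0)='F' (+5 fires, +6 burnt)
  -> target ignites at step 4
Step 5: cell (3,0)='.' (+3 fires, +5 burnt)
Step 6: cell (3,0)='.' (+1 fires, +3 burnt)
Step 7: cell (3,0)='.' (+0 fires, +1 burnt)
  fire out at step 7

4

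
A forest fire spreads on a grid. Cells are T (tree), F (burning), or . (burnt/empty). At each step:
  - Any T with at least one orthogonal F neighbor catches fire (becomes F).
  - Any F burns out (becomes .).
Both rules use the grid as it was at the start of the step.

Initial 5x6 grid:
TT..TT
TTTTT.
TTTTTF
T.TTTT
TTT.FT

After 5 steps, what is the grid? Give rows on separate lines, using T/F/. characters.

Step 1: 4 trees catch fire, 2 burn out
  TT..TT
  TTTTT.
  TTTTF.
  T.TTFF
  TTT..F
Step 2: 3 trees catch fire, 4 burn out
  TT..TT
  TTTTF.
  TTTF..
  T.TF..
  TTT...
Step 3: 4 trees catch fire, 3 burn out
  TT..FT
  TTTF..
  TTF...
  T.F...
  TTT...
Step 4: 4 trees catch fire, 4 burn out
  TT...F
  TTF...
  TF....
  T.....
  TTF...
Step 5: 3 trees catch fire, 4 burn out
  TT....
  TF....
  F.....
  T.....
  TF....

TT....
TF....
F.....
T.....
TF....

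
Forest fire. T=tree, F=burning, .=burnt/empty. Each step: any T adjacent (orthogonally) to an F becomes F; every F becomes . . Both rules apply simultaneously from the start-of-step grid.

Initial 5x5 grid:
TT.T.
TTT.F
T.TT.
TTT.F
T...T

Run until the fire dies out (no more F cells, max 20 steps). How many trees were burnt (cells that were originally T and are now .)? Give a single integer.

Answer: 1

Derivation:
Step 1: +1 fires, +2 burnt (F count now 1)
Step 2: +0 fires, +1 burnt (F count now 0)
Fire out after step 2
Initially T: 14, now '.': 12
Total burnt (originally-T cells now '.'): 1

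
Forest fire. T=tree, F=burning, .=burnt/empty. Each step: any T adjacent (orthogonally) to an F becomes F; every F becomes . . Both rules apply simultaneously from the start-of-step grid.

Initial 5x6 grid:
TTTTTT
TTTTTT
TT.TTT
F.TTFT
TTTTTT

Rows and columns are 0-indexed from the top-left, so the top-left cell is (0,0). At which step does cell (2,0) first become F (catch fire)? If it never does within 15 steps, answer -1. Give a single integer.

Step 1: cell (2,0)='F' (+6 fires, +2 burnt)
  -> target ignites at step 1
Step 2: cell (2,0)='.' (+9 fires, +6 burnt)
Step 3: cell (2,0)='.' (+6 fires, +9 burnt)
Step 4: cell (2,0)='.' (+4 fires, +6 burnt)
Step 5: cell (2,0)='.' (+1 fires, +4 burnt)
Step 6: cell (2,0)='.' (+0 fires, +1 burnt)
  fire out at step 6

1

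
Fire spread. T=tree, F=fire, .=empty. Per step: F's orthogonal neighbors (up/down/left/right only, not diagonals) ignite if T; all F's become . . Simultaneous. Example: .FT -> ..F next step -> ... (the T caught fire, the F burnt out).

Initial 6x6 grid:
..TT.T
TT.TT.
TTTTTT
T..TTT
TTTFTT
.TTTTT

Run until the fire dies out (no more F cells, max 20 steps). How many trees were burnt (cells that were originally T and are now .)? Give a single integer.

Step 1: +4 fires, +1 burnt (F count now 4)
Step 2: +6 fires, +4 burnt (F count now 6)
Step 3: +7 fires, +6 burnt (F count now 7)
Step 4: +5 fires, +7 burnt (F count now 5)
Step 5: +3 fires, +5 burnt (F count now 3)
Step 6: +1 fires, +3 burnt (F count now 1)
Step 7: +0 fires, +1 burnt (F count now 0)
Fire out after step 7
Initially T: 27, now '.': 35
Total burnt (originally-T cells now '.'): 26

Answer: 26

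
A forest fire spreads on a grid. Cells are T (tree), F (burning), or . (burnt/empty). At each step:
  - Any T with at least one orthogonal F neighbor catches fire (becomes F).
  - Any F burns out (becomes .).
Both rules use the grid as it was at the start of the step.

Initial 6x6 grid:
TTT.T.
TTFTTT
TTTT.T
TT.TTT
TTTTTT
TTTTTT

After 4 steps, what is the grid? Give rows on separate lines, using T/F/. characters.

Step 1: 4 trees catch fire, 1 burn out
  TTF.T.
  TF.FTT
  TTFT.T
  TT.TTT
  TTTTTT
  TTTTTT
Step 2: 5 trees catch fire, 4 burn out
  TF..T.
  F...FT
  TF.F.T
  TT.TTT
  TTTTTT
  TTTTTT
Step 3: 6 trees catch fire, 5 burn out
  F...F.
  .....F
  F....T
  TF.FTT
  TTTTTT
  TTTTTT
Step 4: 5 trees catch fire, 6 burn out
  ......
  ......
  .....F
  F...FT
  TFTFTT
  TTTTTT

......
......
.....F
F...FT
TFTFTT
TTTTTT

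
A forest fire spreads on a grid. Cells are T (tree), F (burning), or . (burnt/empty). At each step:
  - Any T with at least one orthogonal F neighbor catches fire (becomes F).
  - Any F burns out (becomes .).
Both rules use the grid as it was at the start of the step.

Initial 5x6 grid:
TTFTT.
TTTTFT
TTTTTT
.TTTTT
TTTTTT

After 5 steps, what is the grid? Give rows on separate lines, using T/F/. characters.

Step 1: 7 trees catch fire, 2 burn out
  TF.FF.
  TTFF.F
  TTTTFT
  .TTTTT
  TTTTTT
Step 2: 6 trees catch fire, 7 burn out
  F.....
  TF....
  TTFF.F
  .TTTFT
  TTTTTT
Step 3: 6 trees catch fire, 6 burn out
  ......
  F.....
  TF....
  .TFF.F
  TTTTFT
Step 4: 5 trees catch fire, 6 burn out
  ......
  ......
  F.....
  .F....
  TTFF.F
Step 5: 1 trees catch fire, 5 burn out
  ......
  ......
  ......
  ......
  TF....

......
......
......
......
TF....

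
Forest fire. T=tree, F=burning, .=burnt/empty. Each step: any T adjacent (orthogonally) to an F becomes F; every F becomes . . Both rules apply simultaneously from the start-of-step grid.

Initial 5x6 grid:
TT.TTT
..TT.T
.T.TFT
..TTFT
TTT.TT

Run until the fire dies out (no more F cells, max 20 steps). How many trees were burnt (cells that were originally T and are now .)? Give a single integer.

Step 1: +5 fires, +2 burnt (F count now 5)
Step 2: +4 fires, +5 burnt (F count now 4)
Step 3: +4 fires, +4 burnt (F count now 4)
Step 4: +2 fires, +4 burnt (F count now 2)
Step 5: +1 fires, +2 burnt (F count now 1)
Step 6: +0 fires, +1 burnt (F count now 0)
Fire out after step 6
Initially T: 19, now '.': 27
Total burnt (originally-T cells now '.'): 16

Answer: 16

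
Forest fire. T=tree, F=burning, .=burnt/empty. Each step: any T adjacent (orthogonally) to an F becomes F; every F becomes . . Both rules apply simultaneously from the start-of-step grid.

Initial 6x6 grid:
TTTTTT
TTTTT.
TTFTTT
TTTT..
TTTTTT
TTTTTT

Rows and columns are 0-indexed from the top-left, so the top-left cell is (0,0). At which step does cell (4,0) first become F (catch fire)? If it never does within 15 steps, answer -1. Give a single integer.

Step 1: cell (4,0)='T' (+4 fires, +1 burnt)
Step 2: cell (4,0)='T' (+8 fires, +4 burnt)
Step 3: cell (4,0)='T' (+9 fires, +8 burnt)
Step 4: cell (4,0)='F' (+6 fires, +9 burnt)
  -> target ignites at step 4
Step 5: cell (4,0)='.' (+4 fires, +6 burnt)
Step 6: cell (4,0)='.' (+1 fires, +4 burnt)
Step 7: cell (4,0)='.' (+0 fires, +1 burnt)
  fire out at step 7

4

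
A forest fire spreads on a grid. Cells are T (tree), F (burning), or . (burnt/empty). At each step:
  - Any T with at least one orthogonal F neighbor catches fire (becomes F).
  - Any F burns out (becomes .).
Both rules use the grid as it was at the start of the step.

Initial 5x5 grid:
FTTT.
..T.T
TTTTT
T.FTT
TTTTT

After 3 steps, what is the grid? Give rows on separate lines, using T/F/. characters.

Step 1: 4 trees catch fire, 2 burn out
  .FTT.
  ..T.T
  TTFTT
  T..FT
  TTFTT
Step 2: 7 trees catch fire, 4 burn out
  ..FT.
  ..F.T
  TF.FT
  T...F
  TF.FT
Step 3: 5 trees catch fire, 7 burn out
  ...F.
  ....T
  F...F
  T....
  F...F

...F.
....T
F...F
T....
F...F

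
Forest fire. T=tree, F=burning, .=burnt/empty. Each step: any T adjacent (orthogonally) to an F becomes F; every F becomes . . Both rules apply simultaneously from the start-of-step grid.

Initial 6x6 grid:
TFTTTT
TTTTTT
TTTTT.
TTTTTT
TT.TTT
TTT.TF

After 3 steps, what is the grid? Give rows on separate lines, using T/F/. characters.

Step 1: 5 trees catch fire, 2 burn out
  F.FTTT
  TFTTTT
  TTTTT.
  TTTTTT
  TT.TTF
  TTT.F.
Step 2: 6 trees catch fire, 5 burn out
  ...FTT
  F.FTTT
  TFTTT.
  TTTTTF
  TT.TF.
  TTT...
Step 3: 7 trees catch fire, 6 burn out
  ....FT
  ...FTT
  F.FTT.
  TFTTF.
  TT.F..
  TTT...

....FT
...FTT
F.FTT.
TFTTF.
TT.F..
TTT...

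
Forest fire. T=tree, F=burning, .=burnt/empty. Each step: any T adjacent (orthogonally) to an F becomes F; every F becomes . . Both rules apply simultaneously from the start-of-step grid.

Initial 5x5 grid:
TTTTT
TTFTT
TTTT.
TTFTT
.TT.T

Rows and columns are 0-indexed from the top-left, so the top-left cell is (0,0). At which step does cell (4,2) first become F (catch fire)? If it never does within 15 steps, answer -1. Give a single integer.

Step 1: cell (4,2)='F' (+7 fires, +2 burnt)
  -> target ignites at step 1
Step 2: cell (4,2)='.' (+9 fires, +7 burnt)
Step 3: cell (4,2)='.' (+4 fires, +9 burnt)
Step 4: cell (4,2)='.' (+0 fires, +4 burnt)
  fire out at step 4

1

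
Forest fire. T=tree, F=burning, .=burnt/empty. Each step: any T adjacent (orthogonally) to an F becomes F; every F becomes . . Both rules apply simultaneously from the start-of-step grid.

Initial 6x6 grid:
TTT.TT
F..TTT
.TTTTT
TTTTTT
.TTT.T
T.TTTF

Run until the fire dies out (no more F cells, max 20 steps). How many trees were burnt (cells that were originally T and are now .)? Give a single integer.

Answer: 26

Derivation:
Step 1: +3 fires, +2 burnt (F count now 3)
Step 2: +3 fires, +3 burnt (F count now 3)
Step 3: +5 fires, +3 burnt (F count now 5)
Step 4: +4 fires, +5 burnt (F count now 4)
Step 5: +5 fires, +4 burnt (F count now 5)
Step 6: +4 fires, +5 burnt (F count now 4)
Step 7: +2 fires, +4 burnt (F count now 2)
Step 8: +0 fires, +2 burnt (F count now 0)
Fire out after step 8
Initially T: 27, now '.': 35
Total burnt (originally-T cells now '.'): 26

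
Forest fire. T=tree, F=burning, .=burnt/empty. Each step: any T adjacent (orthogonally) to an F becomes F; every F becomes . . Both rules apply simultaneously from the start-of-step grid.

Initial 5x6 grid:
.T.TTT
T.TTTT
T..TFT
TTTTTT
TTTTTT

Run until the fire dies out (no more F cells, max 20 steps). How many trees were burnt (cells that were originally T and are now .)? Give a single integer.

Step 1: +4 fires, +1 burnt (F count now 4)
Step 2: +6 fires, +4 burnt (F count now 6)
Step 3: +6 fires, +6 burnt (F count now 6)
Step 4: +2 fires, +6 burnt (F count now 2)
Step 5: +2 fires, +2 burnt (F count now 2)
Step 6: +2 fires, +2 burnt (F count now 2)
Step 7: +1 fires, +2 burnt (F count now 1)
Step 8: +0 fires, +1 burnt (F count now 0)
Fire out after step 8
Initially T: 24, now '.': 29
Total burnt (originally-T cells now '.'): 23

Answer: 23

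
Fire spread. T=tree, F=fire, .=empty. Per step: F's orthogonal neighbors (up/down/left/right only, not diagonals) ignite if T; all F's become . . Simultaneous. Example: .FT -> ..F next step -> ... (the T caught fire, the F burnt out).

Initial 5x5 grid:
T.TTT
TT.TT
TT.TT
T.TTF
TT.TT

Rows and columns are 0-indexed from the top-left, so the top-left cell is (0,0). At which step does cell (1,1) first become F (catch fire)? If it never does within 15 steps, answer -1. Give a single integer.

Step 1: cell (1,1)='T' (+3 fires, +1 burnt)
Step 2: cell (1,1)='T' (+4 fires, +3 burnt)
Step 3: cell (1,1)='T' (+2 fires, +4 burnt)
Step 4: cell (1,1)='T' (+1 fires, +2 burnt)
Step 5: cell (1,1)='T' (+1 fires, +1 burnt)
Step 6: cell (1,1)='T' (+0 fires, +1 burnt)
  fire out at step 6
Target never catches fire within 15 steps

-1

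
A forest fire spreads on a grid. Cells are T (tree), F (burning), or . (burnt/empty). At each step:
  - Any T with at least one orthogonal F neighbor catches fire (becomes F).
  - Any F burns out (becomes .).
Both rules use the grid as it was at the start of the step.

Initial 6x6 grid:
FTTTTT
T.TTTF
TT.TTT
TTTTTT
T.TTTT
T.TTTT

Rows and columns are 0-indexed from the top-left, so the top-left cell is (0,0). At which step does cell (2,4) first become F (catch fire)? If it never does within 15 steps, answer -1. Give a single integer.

Step 1: cell (2,4)='T' (+5 fires, +2 burnt)
Step 2: cell (2,4)='F' (+6 fires, +5 burnt)
  -> target ignites at step 2
Step 3: cell (2,4)='.' (+7 fires, +6 burnt)
Step 4: cell (2,4)='.' (+5 fires, +7 burnt)
Step 5: cell (2,4)='.' (+4 fires, +5 burnt)
Step 6: cell (2,4)='.' (+2 fires, +4 burnt)
Step 7: cell (2,4)='.' (+1 fires, +2 burnt)
Step 8: cell (2,4)='.' (+0 fires, +1 burnt)
  fire out at step 8

2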